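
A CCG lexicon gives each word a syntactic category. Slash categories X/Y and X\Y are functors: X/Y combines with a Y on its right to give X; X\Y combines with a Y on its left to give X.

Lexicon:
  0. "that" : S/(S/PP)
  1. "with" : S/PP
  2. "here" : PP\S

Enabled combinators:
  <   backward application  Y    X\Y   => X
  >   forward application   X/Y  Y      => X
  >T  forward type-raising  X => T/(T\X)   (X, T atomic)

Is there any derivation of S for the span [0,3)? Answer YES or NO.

NO

S/(S/PP) S/PP PP\S
CKY chart[0,3] = {N/(N\PP), NP/(NP\PP), PP, PP/(PP\PP), S/(S\PP)}; S ∉ chart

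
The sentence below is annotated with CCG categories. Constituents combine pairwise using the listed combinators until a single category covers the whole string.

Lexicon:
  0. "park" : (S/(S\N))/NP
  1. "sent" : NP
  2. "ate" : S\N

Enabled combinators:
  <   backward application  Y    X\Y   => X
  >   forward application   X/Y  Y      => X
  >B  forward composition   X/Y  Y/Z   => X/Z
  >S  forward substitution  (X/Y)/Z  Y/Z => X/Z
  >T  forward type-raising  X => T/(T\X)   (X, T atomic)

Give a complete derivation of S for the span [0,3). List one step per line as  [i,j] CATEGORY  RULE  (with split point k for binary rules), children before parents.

[0,1] (S/(S\N))/NP  lex  "park"
[1,2] NP  lex  "sent"
[0,2] S/(S\N)  >  k=1
[2,3] S\N  lex  "ate"
[0,3] S  >  k=2

[0,3] S   >
  [0,2] S/(S\N)   >
    [0,1] "park" : (S/(S\N))/NP
    [1,2] "sent" : NP
  [2,3] "ate" : S\N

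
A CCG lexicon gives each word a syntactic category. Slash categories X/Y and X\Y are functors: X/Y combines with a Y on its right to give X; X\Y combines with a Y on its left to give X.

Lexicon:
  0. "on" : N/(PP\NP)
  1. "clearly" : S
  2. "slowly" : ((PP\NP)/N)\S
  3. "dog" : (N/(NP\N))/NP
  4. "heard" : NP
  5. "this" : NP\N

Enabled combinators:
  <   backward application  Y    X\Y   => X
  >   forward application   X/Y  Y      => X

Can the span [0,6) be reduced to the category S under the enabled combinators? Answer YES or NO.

NO

N/(PP\NP) S ((PP\NP)/N)\S (N/(NP\N))/NP NP NP\N
CKY chart[0,6] = {N}; S ∉ chart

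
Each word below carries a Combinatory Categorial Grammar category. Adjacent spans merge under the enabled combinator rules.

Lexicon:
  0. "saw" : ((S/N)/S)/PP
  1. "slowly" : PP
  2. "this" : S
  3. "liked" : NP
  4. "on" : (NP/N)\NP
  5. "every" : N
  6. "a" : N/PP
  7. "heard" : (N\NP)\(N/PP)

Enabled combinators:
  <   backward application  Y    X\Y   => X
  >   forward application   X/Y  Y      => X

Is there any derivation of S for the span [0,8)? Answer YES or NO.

[0,8] S   >
  [0,3] S/N   >
    [0,2] (S/N)/S   >
      [0,1] "saw" : ((S/N)/S)/PP
      [1,2] "slowly" : PP
    [2,3] "this" : S
  [3,8] N   <
    [3,6] NP   >
      [3,5] NP/N   <
        [3,4] "liked" : NP
        [4,5] "on" : (NP/N)\NP
      [5,6] "every" : N
    [6,8] N\NP   <
      [6,7] "a" : N/PP
      [7,8] "heard" : (N\NP)\(N/PP)

YES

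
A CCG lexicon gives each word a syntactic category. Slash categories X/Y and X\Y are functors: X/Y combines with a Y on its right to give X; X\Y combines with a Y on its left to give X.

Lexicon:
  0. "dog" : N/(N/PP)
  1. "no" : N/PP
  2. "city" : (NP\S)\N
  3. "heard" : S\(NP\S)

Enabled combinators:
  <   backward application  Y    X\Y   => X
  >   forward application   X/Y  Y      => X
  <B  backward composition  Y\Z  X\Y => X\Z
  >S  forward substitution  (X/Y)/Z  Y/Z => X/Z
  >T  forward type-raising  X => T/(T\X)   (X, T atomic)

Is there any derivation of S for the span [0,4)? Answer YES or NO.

YES

[0,4] S   <
  [0,3] NP\S   <
    [0,2] N   >
      [0,1] "dog" : N/(N/PP)
      [1,2] "no" : N/PP
    [2,3] "city" : (NP\S)\N
  [3,4] "heard" : S\(NP\S)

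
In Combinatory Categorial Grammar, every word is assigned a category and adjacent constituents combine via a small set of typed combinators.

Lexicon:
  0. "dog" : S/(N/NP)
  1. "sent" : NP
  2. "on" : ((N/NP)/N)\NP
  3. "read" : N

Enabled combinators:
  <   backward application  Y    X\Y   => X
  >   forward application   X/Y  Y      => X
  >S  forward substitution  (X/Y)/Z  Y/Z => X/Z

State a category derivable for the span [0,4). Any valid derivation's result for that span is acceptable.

[0,4] S   >
  [0,1] "dog" : S/(N/NP)
  [1,4] N/NP   >
    [1,3] (N/NP)/N   <
      [1,2] "sent" : NP
      [2,3] "on" : ((N/NP)/N)\NP
    [3,4] "read" : N

S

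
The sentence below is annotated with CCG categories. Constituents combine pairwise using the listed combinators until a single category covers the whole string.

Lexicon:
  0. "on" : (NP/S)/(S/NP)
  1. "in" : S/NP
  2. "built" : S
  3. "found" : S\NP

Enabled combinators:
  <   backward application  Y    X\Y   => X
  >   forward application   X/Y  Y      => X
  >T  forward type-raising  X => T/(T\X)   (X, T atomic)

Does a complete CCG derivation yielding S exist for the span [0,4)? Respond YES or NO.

[0,4] S   <
  [0,3] NP   >
    [0,2] NP/S   >
      [0,1] "on" : (NP/S)/(S/NP)
      [1,2] "in" : S/NP
    [2,3] "built" : S
  [3,4] "found" : S\NP

YES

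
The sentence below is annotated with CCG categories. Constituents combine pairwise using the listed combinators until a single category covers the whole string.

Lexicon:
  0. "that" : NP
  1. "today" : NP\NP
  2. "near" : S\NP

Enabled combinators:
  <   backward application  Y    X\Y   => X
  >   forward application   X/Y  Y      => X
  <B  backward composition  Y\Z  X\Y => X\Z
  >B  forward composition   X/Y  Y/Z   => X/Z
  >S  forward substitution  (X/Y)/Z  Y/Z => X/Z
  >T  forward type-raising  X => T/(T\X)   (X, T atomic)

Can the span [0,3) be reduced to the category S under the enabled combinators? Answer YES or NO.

YES

[0,3] S   <
  [0,1] "that" : NP
  [1,3] S\NP   <B
    [1,2] "today" : NP\NP
    [2,3] "near" : S\NP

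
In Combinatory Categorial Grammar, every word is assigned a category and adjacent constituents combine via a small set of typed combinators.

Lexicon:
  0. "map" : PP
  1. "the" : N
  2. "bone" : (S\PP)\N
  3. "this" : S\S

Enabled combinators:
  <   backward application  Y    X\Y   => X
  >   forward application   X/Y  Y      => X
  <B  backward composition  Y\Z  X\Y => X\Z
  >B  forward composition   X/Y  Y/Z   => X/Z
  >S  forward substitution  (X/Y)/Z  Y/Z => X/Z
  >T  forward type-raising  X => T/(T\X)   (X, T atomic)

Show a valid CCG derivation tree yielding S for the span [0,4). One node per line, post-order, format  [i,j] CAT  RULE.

[0,1] PP  lex  "map"
[0,1] S/(S\PP)  >T
[1,2] N  lex  "the"
[2,3] (S\PP)\N  lex  "bone"
[1,3] S\PP  <  k=2
[3,4] S\S  lex  "this"
[1,4] S\PP  <B  k=3
[0,4] S  >  k=1

[0,4] S   >
  [0,1] S/(S\PP)   >T
    [0,1] "map" : PP
  [1,4] S\PP   <B
    [1,3] S\PP   <
      [1,2] "the" : N
      [2,3] "bone" : (S\PP)\N
    [3,4] "this" : S\S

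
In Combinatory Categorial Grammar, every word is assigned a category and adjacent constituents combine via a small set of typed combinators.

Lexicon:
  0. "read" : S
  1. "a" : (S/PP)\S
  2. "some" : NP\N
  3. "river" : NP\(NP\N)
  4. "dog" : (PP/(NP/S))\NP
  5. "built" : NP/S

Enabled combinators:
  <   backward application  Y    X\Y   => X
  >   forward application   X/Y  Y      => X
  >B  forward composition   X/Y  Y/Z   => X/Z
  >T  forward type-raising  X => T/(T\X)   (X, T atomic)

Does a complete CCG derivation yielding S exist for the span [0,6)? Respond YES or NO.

[0,6] S   >
  [0,2] S/PP   <
    [0,1] "read" : S
    [1,2] "a" : (S/PP)\S
  [2,6] PP   >
    [2,5] PP/(NP/S)   <
      [2,4] NP   <
        [2,3] "some" : NP\N
        [3,4] "river" : NP\(NP\N)
      [4,5] "dog" : (PP/(NP/S))\NP
    [5,6] "built" : NP/S

YES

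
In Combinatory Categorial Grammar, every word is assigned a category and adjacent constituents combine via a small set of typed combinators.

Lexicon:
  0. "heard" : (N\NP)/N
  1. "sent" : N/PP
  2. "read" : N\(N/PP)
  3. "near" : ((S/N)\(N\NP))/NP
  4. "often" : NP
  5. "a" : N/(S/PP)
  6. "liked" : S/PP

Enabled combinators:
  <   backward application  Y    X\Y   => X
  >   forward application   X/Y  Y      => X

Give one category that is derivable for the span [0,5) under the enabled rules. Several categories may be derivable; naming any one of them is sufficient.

[0,7] S   >
  [0,5] S/N   <
    [0,3] N\NP   >
      [0,1] "heard" : (N\NP)/N
      [1,3] N   <
        [1,2] "sent" : N/PP
        [2,3] "read" : N\(N/PP)
    [3,5] (S/N)\(N\NP)   >
      [3,4] "near" : ((S/N)\(N\NP))/NP
      [4,5] "often" : NP
  [5,7] N   >
    [5,6] "a" : N/(S/PP)
    [6,7] "liked" : S/PP

S/N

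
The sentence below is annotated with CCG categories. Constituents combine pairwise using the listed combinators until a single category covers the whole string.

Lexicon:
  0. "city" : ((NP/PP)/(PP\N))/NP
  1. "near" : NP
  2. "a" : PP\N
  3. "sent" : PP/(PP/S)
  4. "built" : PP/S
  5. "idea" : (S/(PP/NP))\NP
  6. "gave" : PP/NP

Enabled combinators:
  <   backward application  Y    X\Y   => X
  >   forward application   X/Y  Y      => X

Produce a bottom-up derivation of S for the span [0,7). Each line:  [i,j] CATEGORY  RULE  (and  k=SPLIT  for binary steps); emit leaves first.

[0,1] ((NP/PP)/(PP\N))/NP  lex  "city"
[1,2] NP  lex  "near"
[0,2] (NP/PP)/(PP\N)  >  k=1
[2,3] PP\N  lex  "a"
[0,3] NP/PP  >  k=2
[3,4] PP/(PP/S)  lex  "sent"
[4,5] PP/S  lex  "built"
[3,5] PP  >  k=4
[0,5] NP  >  k=3
[5,6] (S/(PP/NP))\NP  lex  "idea"
[0,6] S/(PP/NP)  <  k=5
[6,7] PP/NP  lex  "gave"
[0,7] S  >  k=6

[0,7] S   >
  [0,6] S/(PP/NP)   <
    [0,5] NP   >
      [0,3] NP/PP   >
        [0,2] (NP/PP)/(PP\N)   >
          [0,1] "city" : ((NP/PP)/(PP\N))/NP
          [1,2] "near" : NP
        [2,3] "a" : PP\N
      [3,5] PP   >
        [3,4] "sent" : PP/(PP/S)
        [4,5] "built" : PP/S
    [5,6] "idea" : (S/(PP/NP))\NP
  [6,7] "gave" : PP/NP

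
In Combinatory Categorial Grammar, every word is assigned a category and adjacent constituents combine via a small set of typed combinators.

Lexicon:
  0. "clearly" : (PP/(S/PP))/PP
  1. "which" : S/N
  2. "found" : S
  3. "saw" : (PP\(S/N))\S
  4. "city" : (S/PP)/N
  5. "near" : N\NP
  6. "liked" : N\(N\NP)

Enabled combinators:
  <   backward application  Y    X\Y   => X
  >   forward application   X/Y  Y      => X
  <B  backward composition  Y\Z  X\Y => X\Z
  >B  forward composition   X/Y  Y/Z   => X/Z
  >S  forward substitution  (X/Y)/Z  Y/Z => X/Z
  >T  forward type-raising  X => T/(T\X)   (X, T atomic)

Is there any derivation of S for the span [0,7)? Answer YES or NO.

(PP/(S/PP))/PP S/N S (PP\(S/N))\S (S/PP)/N N\NP N\(N\NP)
CKY chart[0,7] = {N/(N\PP), NP/(NP\PP), PP, PP/(N\N), PP/(PP\PP), S/(S\PP)}; S ∉ chart

NO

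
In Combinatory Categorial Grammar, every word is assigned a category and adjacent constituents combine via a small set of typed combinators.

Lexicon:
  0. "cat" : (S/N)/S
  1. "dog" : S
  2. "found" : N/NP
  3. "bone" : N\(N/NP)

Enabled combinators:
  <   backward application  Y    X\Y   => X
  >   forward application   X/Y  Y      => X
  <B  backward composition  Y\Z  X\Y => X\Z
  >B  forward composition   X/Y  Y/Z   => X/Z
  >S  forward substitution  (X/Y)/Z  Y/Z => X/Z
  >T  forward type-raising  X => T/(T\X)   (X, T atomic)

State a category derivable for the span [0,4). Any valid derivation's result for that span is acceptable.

[0,4] S   >
  [0,2] S/N   >
    [0,1] "cat" : (S/N)/S
    [1,2] "dog" : S
  [2,4] N   <
    [2,3] "found" : N/NP
    [3,4] "bone" : N\(N/NP)

S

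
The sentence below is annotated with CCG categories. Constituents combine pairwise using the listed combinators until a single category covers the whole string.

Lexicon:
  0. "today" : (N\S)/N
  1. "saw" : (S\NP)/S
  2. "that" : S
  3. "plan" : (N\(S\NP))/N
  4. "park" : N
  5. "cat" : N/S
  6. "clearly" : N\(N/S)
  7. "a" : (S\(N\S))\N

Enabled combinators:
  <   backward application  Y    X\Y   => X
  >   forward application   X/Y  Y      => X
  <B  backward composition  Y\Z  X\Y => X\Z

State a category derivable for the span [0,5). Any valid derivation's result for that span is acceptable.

[0,8] S   <
  [0,5] N\S   >
    [0,1] "today" : (N\S)/N
    [1,5] N   <
      [1,3] S\NP   >
        [1,2] "saw" : (S\NP)/S
        [2,3] "that" : S
      [3,5] N\(S\NP)   >
        [3,4] "plan" : (N\(S\NP))/N
        [4,5] "park" : N
  [5,8] S\(N\S)   <
    [5,7] N   <
      [5,6] "cat" : N/S
      [6,7] "clearly" : N\(N/S)
    [7,8] "a" : (S\(N\S))\N

N\S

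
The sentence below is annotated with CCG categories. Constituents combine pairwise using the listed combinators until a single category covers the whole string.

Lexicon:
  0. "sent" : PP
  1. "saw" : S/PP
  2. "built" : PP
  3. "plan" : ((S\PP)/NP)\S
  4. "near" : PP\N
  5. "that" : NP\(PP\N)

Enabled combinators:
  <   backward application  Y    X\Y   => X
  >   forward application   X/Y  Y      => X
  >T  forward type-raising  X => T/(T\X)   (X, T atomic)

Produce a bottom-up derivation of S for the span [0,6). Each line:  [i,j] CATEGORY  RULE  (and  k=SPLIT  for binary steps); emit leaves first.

[0,6] S   >
  [0,1] S/(S\PP)   >T
    [0,1] "sent" : PP
  [1,6] S\PP   >
    [1,4] (S\PP)/NP   <
      [1,3] S   >
        [1,2] "saw" : S/PP
        [2,3] "built" : PP
      [3,4] "plan" : ((S\PP)/NP)\S
    [4,6] NP   <
      [4,5] "near" : PP\N
      [5,6] "that" : NP\(PP\N)

[0,1] PP  lex  "sent"
[0,1] S/(S\PP)  >T
[1,2] S/PP  lex  "saw"
[2,3] PP  lex  "built"
[1,3] S  >  k=2
[3,4] ((S\PP)/NP)\S  lex  "plan"
[1,4] (S\PP)/NP  <  k=3
[4,5] PP\N  lex  "near"
[5,6] NP\(PP\N)  lex  "that"
[4,6] NP  <  k=5
[1,6] S\PP  >  k=4
[0,6] S  >  k=1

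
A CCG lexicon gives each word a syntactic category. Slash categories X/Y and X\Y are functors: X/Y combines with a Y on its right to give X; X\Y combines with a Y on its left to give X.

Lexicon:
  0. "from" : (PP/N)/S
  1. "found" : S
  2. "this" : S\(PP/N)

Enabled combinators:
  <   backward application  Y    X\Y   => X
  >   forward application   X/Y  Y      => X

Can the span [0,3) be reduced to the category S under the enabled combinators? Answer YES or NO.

YES

[0,3] S   <
  [0,2] PP/N   >
    [0,1] "from" : (PP/N)/S
    [1,2] "found" : S
  [2,3] "this" : S\(PP/N)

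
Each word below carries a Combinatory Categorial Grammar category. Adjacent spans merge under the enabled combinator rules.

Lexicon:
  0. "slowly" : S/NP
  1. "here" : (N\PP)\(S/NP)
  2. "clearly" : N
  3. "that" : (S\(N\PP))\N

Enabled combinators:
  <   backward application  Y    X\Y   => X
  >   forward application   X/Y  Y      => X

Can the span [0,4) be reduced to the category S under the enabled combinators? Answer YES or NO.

[0,4] S   <
  [0,2] N\PP   <
    [0,1] "slowly" : S/NP
    [1,2] "here" : (N\PP)\(S/NP)
  [2,4] S\(N\PP)   <
    [2,3] "clearly" : N
    [3,4] "that" : (S\(N\PP))\N

YES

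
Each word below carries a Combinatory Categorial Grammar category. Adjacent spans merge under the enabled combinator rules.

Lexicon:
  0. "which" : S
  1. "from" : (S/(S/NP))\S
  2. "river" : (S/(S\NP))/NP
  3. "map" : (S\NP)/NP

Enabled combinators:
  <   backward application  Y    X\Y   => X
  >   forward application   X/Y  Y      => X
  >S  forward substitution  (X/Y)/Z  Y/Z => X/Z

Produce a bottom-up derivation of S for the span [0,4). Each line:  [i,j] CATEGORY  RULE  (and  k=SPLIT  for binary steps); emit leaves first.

[0,4] S   >
  [0,2] S/(S/NP)   <
    [0,1] "which" : S
    [1,2] "from" : (S/(S/NP))\S
  [2,4] S/NP   >S
    [2,3] "river" : (S/(S\NP))/NP
    [3,4] "map" : (S\NP)/NP

[0,1] S  lex  "which"
[1,2] (S/(S/NP))\S  lex  "from"
[0,2] S/(S/NP)  <  k=1
[2,3] (S/(S\NP))/NP  lex  "river"
[3,4] (S\NP)/NP  lex  "map"
[2,4] S/NP  >S  k=3
[0,4] S  >  k=2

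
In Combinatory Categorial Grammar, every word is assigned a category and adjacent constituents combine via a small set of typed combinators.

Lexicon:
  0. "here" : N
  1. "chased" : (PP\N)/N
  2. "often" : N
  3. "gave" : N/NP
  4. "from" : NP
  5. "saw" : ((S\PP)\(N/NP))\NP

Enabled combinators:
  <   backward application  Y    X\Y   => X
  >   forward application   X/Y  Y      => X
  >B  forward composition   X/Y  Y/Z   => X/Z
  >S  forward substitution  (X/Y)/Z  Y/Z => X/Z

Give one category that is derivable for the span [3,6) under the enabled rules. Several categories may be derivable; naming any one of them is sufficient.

[0,6] S   <
  [0,3] PP   <
    [0,1] "here" : N
    [1,3] PP\N   >
      [1,2] "chased" : (PP\N)/N
      [2,3] "often" : N
  [3,6] S\PP   <
    [3,4] "gave" : N/NP
    [4,6] (S\PP)\(N/NP)   <
      [4,5] "from" : NP
      [5,6] "saw" : ((S\PP)\(N/NP))\NP

S\PP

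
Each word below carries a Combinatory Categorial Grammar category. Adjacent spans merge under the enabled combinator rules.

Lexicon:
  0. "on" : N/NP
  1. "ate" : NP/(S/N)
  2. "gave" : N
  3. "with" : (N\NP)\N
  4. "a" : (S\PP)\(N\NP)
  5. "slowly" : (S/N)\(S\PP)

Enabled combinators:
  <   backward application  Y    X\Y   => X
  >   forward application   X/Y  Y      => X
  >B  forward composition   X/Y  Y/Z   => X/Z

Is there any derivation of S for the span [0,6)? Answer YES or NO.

NO

N/NP NP/(S/N) N (N\NP)\N (S\PP)\(N\NP) (S/N)\(S\PP)
CKY chart[0,6] = {N}; S ∉ chart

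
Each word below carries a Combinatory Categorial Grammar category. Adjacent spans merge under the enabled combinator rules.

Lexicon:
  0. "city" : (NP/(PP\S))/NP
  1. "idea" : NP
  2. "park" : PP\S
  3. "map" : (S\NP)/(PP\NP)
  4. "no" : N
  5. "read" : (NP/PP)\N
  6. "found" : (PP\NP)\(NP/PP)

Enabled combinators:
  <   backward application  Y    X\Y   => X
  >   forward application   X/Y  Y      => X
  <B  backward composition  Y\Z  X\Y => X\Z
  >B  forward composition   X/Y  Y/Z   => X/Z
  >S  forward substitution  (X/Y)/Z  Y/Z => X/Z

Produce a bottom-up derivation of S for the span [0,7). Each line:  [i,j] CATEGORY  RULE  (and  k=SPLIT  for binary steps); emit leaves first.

[0,1] (NP/(PP\S))/NP  lex  "city"
[1,2] NP  lex  "idea"
[0,2] NP/(PP\S)  >  k=1
[2,3] PP\S  lex  "park"
[0,3] NP  >  k=2
[3,4] (S\NP)/(PP\NP)  lex  "map"
[4,5] N  lex  "no"
[5,6] (NP/PP)\N  lex  "read"
[4,6] NP/PP  <  k=5
[6,7] (PP\NP)\(NP/PP)  lex  "found"
[4,7] PP\NP  <  k=6
[3,7] S\NP  >  k=4
[0,7] S  <  k=3

[0,7] S   <
  [0,3] NP   >
    [0,2] NP/(PP\S)   >
      [0,1] "city" : (NP/(PP\S))/NP
      [1,2] "idea" : NP
    [2,3] "park" : PP\S
  [3,7] S\NP   >
    [3,4] "map" : (S\NP)/(PP\NP)
    [4,7] PP\NP   <
      [4,6] NP/PP   <
        [4,5] "no" : N
        [5,6] "read" : (NP/PP)\N
      [6,7] "found" : (PP\NP)\(NP/PP)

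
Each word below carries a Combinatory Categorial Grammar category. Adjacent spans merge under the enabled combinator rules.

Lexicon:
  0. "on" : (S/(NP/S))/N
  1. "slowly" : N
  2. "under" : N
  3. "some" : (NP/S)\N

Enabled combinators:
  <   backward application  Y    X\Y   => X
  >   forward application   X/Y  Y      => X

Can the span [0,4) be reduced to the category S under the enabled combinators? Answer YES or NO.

[0,4] S   >
  [0,2] S/(NP/S)   >
    [0,1] "on" : (S/(NP/S))/N
    [1,2] "slowly" : N
  [2,4] NP/S   <
    [2,3] "under" : N
    [3,4] "some" : (NP/S)\N

YES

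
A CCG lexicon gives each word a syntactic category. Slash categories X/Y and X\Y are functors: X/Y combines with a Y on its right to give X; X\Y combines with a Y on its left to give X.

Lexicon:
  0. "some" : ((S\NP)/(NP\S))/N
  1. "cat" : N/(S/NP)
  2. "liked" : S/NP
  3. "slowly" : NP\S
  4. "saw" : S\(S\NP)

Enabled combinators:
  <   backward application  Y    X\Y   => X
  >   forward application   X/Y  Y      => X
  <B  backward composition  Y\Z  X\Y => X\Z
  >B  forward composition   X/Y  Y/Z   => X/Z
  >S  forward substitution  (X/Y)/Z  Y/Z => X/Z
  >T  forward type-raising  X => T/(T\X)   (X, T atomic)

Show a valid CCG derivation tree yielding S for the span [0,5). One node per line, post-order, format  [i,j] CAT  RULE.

[0,1] ((S\NP)/(NP\S))/N  lex  "some"
[1,2] N/(S/NP)  lex  "cat"
[2,3] S/NP  lex  "liked"
[1,3] N  >  k=2
[0,3] (S\NP)/(NP\S)  >  k=1
[3,4] NP\S  lex  "slowly"
[0,4] S\NP  >  k=3
[4,5] S\(S\NP)  lex  "saw"
[0,5] S  <  k=4

[0,5] S   <
  [0,4] S\NP   >
    [0,3] (S\NP)/(NP\S)   >
      [0,1] "some" : ((S\NP)/(NP\S))/N
      [1,3] N   >
        [1,2] "cat" : N/(S/NP)
        [2,3] "liked" : S/NP
    [3,4] "slowly" : NP\S
  [4,5] "saw" : S\(S\NP)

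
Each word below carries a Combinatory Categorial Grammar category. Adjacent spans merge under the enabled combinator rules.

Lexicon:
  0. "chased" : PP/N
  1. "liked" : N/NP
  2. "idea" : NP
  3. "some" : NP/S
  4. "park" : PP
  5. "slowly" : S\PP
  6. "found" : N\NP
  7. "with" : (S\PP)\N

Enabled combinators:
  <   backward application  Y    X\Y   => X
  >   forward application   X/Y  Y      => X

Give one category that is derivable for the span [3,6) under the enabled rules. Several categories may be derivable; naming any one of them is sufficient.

[0,8] S   <
  [0,3] PP   >
    [0,1] "chased" : PP/N
    [1,3] N   >
      [1,2] "liked" : N/NP
      [2,3] "idea" : NP
  [3,8] S\PP   <
    [3,7] N   <
      [3,6] NP   >
        [3,4] "some" : NP/S
        [4,6] S   <
          [4,5] "park" : PP
          [5,6] "slowly" : S\PP
      [6,7] "found" : N\NP
    [7,8] "with" : (S\PP)\N

NP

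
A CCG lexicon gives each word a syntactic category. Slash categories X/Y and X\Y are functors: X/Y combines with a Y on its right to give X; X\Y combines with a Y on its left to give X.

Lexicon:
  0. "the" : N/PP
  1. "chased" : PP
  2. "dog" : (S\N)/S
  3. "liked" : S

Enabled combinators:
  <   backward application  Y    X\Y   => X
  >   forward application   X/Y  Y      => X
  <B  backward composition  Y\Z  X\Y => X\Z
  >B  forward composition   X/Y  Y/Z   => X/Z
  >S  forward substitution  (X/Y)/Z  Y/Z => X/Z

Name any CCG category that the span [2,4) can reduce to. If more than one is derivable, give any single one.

[0,4] S   <
  [0,2] N   >
    [0,1] "the" : N/PP
    [1,2] "chased" : PP
  [2,4] S\N   >
    [2,3] "dog" : (S\N)/S
    [3,4] "liked" : S

S\N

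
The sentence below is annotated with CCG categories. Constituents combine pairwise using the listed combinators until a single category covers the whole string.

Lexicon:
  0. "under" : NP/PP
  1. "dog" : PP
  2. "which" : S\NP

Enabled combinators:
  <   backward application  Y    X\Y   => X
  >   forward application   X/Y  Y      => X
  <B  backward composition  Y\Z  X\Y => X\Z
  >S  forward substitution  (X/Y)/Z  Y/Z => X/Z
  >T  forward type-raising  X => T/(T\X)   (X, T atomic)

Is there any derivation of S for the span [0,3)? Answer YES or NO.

[0,3] S   <
  [0,2] NP   >
    [0,1] "under" : NP/PP
    [1,2] "dog" : PP
  [2,3] "which" : S\NP

YES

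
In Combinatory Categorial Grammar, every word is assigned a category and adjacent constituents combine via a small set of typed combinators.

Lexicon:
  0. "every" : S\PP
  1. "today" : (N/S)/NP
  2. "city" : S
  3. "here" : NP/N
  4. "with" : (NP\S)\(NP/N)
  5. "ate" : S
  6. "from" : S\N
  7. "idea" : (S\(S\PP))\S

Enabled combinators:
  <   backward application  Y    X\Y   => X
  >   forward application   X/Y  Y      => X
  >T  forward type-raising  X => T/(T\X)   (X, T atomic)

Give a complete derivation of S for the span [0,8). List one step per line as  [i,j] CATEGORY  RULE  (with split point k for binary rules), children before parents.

[0,1] S\PP  lex  "every"
[1,2] (N/S)/NP  lex  "today"
[2,3] S  lex  "city"
[3,4] NP/N  lex  "here"
[4,5] (NP\S)\(NP/N)  lex  "with"
[3,5] NP\S  <  k=4
[2,5] NP  <  k=3
[1,5] N/S  >  k=2
[5,6] S  lex  "ate"
[1,6] N  >  k=5
[6,7] S\N  lex  "from"
[1,7] S  <  k=6
[7,8] (S\(S\PP))\S  lex  "idea"
[1,8] S\(S\PP)  <  k=7
[0,8] S  <  k=1

[0,8] S   <
  [0,1] "every" : S\PP
  [1,8] S\(S\PP)   <
    [1,7] S   <
      [1,6] N   >
        [1,5] N/S   >
          [1,2] "today" : (N/S)/NP
          [2,5] NP   <
            [2,3] "city" : S
            [3,5] NP\S   <
              [3,4] "here" : NP/N
              [4,5] "with" : (NP\S)\(NP/N)
        [5,6] "ate" : S
      [6,7] "from" : S\N
    [7,8] "idea" : (S\(S\PP))\S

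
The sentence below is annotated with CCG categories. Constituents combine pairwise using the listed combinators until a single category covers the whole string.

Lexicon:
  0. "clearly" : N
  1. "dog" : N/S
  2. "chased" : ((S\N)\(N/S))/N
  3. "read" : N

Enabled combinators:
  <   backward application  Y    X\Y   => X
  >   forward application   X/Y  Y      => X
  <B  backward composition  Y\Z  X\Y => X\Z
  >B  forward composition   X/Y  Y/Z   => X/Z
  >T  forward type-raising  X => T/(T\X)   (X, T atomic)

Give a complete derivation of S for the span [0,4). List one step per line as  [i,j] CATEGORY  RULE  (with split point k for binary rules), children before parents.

[0,4] S   <
  [0,1] "clearly" : N
  [1,4] S\N   <
    [1,2] "dog" : N/S
    [2,4] (S\N)\(N/S)   >
      [2,3] "chased" : ((S\N)\(N/S))/N
      [3,4] "read" : N

[0,1] N  lex  "clearly"
[1,2] N/S  lex  "dog"
[2,3] ((S\N)\(N/S))/N  lex  "chased"
[3,4] N  lex  "read"
[2,4] (S\N)\(N/S)  >  k=3
[1,4] S\N  <  k=2
[0,4] S  <  k=1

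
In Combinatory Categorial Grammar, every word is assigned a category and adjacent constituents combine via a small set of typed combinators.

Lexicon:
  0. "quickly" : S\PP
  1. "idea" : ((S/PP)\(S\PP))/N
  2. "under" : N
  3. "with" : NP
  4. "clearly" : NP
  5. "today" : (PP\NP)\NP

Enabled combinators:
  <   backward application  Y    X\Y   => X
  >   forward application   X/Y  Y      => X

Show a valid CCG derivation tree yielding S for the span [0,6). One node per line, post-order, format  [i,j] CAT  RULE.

[0,1] S\PP  lex  "quickly"
[1,2] ((S/PP)\(S\PP))/N  lex  "idea"
[2,3] N  lex  "under"
[1,3] (S/PP)\(S\PP)  >  k=2
[0,3] S/PP  <  k=1
[3,4] NP  lex  "with"
[4,5] NP  lex  "clearly"
[5,6] (PP\NP)\NP  lex  "today"
[4,6] PP\NP  <  k=5
[3,6] PP  <  k=4
[0,6] S  >  k=3

[0,6] S   >
  [0,3] S/PP   <
    [0,1] "quickly" : S\PP
    [1,3] (S/PP)\(S\PP)   >
      [1,2] "idea" : ((S/PP)\(S\PP))/N
      [2,3] "under" : N
  [3,6] PP   <
    [3,4] "with" : NP
    [4,6] PP\NP   <
      [4,5] "clearly" : NP
      [5,6] "today" : (PP\NP)\NP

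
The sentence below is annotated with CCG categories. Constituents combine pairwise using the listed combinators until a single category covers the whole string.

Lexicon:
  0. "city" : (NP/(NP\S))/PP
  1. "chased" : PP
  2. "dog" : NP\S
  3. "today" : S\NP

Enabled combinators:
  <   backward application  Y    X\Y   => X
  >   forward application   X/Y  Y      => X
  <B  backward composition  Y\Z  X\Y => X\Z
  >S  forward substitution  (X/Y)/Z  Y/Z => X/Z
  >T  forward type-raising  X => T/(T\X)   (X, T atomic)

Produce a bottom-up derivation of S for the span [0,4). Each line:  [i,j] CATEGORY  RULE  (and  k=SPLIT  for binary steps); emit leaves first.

[0,4] S   <
  [0,3] NP   >
    [0,2] NP/(NP\S)   >
      [0,1] "city" : (NP/(NP\S))/PP
      [1,2] "chased" : PP
    [2,3] "dog" : NP\S
  [3,4] "today" : S\NP

[0,1] (NP/(NP\S))/PP  lex  "city"
[1,2] PP  lex  "chased"
[0,2] NP/(NP\S)  >  k=1
[2,3] NP\S  lex  "dog"
[0,3] NP  >  k=2
[3,4] S\NP  lex  "today"
[0,4] S  <  k=3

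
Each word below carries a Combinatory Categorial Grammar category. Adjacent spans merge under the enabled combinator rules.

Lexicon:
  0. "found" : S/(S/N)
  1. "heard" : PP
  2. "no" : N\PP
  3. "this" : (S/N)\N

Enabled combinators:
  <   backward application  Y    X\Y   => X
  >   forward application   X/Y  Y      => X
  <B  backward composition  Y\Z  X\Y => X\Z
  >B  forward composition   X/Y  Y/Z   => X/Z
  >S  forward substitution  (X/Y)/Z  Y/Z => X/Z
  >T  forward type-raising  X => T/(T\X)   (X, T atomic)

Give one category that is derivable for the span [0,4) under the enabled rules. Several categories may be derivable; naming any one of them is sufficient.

S

[0,4] S   >
  [0,1] "found" : S/(S/N)
  [1,4] S/N   <
    [1,3] N   >
      [1,2] N/(N\PP)   >T
        [1,2] "heard" : PP
      [2,3] "no" : N\PP
    [3,4] "this" : (S/N)\N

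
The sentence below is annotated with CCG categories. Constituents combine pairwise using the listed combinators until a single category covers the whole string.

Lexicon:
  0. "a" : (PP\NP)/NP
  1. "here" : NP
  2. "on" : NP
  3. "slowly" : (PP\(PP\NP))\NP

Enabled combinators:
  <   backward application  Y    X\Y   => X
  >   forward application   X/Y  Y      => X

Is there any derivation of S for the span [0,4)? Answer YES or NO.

NO

(PP\NP)/NP NP NP (PP\(PP\NP))\NP
CKY chart[0,4] = {PP}; S ∉ chart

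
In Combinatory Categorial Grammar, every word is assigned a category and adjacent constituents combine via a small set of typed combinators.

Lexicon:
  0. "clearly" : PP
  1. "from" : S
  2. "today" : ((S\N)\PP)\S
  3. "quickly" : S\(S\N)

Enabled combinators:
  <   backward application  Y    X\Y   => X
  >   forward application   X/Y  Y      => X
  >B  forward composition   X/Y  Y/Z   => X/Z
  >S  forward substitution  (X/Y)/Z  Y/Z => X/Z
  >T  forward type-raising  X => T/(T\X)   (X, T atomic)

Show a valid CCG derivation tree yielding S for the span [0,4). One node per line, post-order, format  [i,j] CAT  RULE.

[0,1] PP  lex  "clearly"
[1,2] S  lex  "from"
[2,3] ((S\N)\PP)\S  lex  "today"
[1,3] (S\N)\PP  <  k=2
[0,3] S\N  <  k=1
[3,4] S\(S\N)  lex  "quickly"
[0,4] S  <  k=3

[0,4] S   <
  [0,3] S\N   <
    [0,1] "clearly" : PP
    [1,3] (S\N)\PP   <
      [1,2] "from" : S
      [2,3] "today" : ((S\N)\PP)\S
  [3,4] "quickly" : S\(S\N)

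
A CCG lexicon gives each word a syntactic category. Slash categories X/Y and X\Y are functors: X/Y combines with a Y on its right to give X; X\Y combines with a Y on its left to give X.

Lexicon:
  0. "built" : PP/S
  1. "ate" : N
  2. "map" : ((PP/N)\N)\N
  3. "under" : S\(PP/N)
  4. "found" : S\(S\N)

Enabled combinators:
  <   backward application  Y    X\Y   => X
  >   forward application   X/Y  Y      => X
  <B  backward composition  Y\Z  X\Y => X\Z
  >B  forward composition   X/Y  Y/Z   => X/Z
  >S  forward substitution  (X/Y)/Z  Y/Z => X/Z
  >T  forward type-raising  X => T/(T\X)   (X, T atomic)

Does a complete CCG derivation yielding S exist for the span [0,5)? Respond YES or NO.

NO

PP/S N ((PP/N)\N)\N S\(PP/N) S\(S\N)
CKY chart[0,5] = {N/(N\PP), NP/(NP\PP), PP, PP/(PP\PP), PP/(S\S), S/(S\PP)}; S ∉ chart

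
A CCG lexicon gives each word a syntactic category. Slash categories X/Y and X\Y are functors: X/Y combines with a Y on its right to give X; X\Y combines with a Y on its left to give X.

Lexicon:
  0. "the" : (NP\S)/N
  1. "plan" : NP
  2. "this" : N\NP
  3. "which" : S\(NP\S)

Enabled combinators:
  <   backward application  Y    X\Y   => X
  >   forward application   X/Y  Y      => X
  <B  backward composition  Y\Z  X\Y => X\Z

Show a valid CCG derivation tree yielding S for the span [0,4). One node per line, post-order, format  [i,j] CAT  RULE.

[0,1] (NP\S)/N  lex  "the"
[1,2] NP  lex  "plan"
[2,3] N\NP  lex  "this"
[1,3] N  <  k=2
[0,3] NP\S  >  k=1
[3,4] S\(NP\S)  lex  "which"
[0,4] S  <  k=3

[0,4] S   <
  [0,3] NP\S   >
    [0,1] "the" : (NP\S)/N
    [1,3] N   <
      [1,2] "plan" : NP
      [2,3] "this" : N\NP
  [3,4] "which" : S\(NP\S)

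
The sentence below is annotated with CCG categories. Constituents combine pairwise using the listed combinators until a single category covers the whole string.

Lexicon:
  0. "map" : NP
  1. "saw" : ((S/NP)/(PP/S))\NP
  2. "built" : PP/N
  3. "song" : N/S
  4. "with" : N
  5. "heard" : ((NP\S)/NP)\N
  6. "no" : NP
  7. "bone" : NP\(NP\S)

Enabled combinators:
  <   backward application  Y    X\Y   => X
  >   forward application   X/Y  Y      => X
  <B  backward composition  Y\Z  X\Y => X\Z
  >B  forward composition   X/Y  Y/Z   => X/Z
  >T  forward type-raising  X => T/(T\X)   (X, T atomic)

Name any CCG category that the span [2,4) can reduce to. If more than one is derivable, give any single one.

PP/S

[0,8] S   >
  [0,4] S/NP   >
    [0,2] (S/NP)/(PP/S)   <
      [0,1] "map" : NP
      [1,2] "saw" : ((S/NP)/(PP/S))\NP
    [2,4] PP/S   >B
      [2,3] "built" : PP/N
      [3,4] "song" : N/S
  [4,8] NP   <
    [4,7] NP\S   >
      [4,6] (NP\S)/NP   <
        [4,5] "with" : N
        [5,6] "heard" : ((NP\S)/NP)\N
      [6,7] "no" : NP
    [7,8] "bone" : NP\(NP\S)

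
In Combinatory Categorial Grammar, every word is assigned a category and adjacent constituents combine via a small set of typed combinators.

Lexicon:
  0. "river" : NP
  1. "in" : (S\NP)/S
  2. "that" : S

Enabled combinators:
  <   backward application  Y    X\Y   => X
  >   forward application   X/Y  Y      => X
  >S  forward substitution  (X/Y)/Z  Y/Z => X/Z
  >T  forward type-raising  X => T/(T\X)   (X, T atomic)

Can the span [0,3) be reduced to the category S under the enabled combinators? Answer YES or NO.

[0,3] S   >
  [0,1] S/(S\NP)   >T
    [0,1] "river" : NP
  [1,3] S\NP   >
    [1,2] "in" : (S\NP)/S
    [2,3] "that" : S

YES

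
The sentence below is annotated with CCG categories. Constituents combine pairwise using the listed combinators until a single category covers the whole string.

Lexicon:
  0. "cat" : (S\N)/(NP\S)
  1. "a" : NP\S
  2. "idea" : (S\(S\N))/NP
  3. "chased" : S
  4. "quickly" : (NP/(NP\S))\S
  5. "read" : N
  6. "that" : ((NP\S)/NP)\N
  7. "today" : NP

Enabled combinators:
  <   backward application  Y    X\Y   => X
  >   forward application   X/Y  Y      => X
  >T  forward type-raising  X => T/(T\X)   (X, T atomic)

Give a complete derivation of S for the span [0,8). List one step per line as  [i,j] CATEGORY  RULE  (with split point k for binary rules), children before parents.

[0,8] S   <
  [0,2] S\N   >
    [0,1] "cat" : (S\N)/(NP\S)
    [1,2] "a" : NP\S
  [2,8] S\(S\N)   >
    [2,3] "idea" : (S\(S\N))/NP
    [3,8] NP   >
      [3,5] NP/(NP\S)   <
        [3,4] "chased" : S
        [4,5] "quickly" : (NP/(NP\S))\S
      [5,8] NP\S   >
        [5,7] (NP\S)/NP   <
          [5,6] "read" : N
          [6,7] "that" : ((NP\S)/NP)\N
        [7,8] "today" : NP

[0,1] (S\N)/(NP\S)  lex  "cat"
[1,2] NP\S  lex  "a"
[0,2] S\N  >  k=1
[2,3] (S\(S\N))/NP  lex  "idea"
[3,4] S  lex  "chased"
[4,5] (NP/(NP\S))\S  lex  "quickly"
[3,5] NP/(NP\S)  <  k=4
[5,6] N  lex  "read"
[6,7] ((NP\S)/NP)\N  lex  "that"
[5,7] (NP\S)/NP  <  k=6
[7,8] NP  lex  "today"
[5,8] NP\S  >  k=7
[3,8] NP  >  k=5
[2,8] S\(S\N)  >  k=3
[0,8] S  <  k=2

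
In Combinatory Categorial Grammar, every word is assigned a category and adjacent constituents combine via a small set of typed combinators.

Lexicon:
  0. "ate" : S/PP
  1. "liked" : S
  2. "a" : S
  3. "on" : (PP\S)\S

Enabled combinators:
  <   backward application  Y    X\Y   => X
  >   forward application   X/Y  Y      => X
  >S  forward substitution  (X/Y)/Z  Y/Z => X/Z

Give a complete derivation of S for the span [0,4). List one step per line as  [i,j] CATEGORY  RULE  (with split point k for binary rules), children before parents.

[0,1] S/PP  lex  "ate"
[1,2] S  lex  "liked"
[2,3] S  lex  "a"
[3,4] (PP\S)\S  lex  "on"
[2,4] PP\S  <  k=3
[1,4] PP  <  k=2
[0,4] S  >  k=1

[0,4] S   >
  [0,1] "ate" : S/PP
  [1,4] PP   <
    [1,2] "liked" : S
    [2,4] PP\S   <
      [2,3] "a" : S
      [3,4] "on" : (PP\S)\S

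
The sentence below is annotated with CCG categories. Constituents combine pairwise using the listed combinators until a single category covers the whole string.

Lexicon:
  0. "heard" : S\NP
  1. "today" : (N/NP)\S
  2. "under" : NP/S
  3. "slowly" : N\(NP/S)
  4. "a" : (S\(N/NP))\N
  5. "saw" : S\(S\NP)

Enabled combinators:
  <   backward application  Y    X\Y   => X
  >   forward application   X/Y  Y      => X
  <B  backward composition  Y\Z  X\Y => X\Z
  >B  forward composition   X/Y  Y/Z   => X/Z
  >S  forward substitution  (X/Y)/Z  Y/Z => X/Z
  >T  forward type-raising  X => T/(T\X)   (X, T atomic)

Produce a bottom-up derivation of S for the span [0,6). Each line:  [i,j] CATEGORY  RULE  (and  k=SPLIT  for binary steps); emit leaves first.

[0,1] S\NP  lex  "heard"
[1,2] (N/NP)\S  lex  "today"
[2,3] NP/S  lex  "under"
[3,4] N\(NP/S)  lex  "slowly"
[2,4] N  <  k=3
[4,5] (S\(N/NP))\N  lex  "a"
[2,5] S\(N/NP)  <  k=4
[1,5] S\S  <B  k=2
[0,5] S\NP  <B  k=1
[5,6] S\(S\NP)  lex  "saw"
[0,6] S  <  k=5

[0,6] S   <
  [0,5] S\NP   <B
    [0,1] "heard" : S\NP
    [1,5] S\S   <B
      [1,2] "today" : (N/NP)\S
      [2,5] S\(N/NP)   <
        [2,4] N   <
          [2,3] "under" : NP/S
          [3,4] "slowly" : N\(NP/S)
        [4,5] "a" : (S\(N/NP))\N
  [5,6] "saw" : S\(S\NP)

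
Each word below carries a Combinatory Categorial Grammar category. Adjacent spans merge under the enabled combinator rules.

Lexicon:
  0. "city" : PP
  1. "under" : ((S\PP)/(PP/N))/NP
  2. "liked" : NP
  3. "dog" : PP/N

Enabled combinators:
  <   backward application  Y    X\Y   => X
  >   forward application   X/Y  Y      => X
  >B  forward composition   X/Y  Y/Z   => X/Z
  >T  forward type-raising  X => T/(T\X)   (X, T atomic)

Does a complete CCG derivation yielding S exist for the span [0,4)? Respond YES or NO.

[0,4] S   >
  [0,1] S/(S\PP)   >T
    [0,1] "city" : PP
  [1,4] S\PP   >
    [1,3] (S\PP)/(PP/N)   >
      [1,2] "under" : ((S\PP)/(PP/N))/NP
      [2,3] "liked" : NP
    [3,4] "dog" : PP/N

YES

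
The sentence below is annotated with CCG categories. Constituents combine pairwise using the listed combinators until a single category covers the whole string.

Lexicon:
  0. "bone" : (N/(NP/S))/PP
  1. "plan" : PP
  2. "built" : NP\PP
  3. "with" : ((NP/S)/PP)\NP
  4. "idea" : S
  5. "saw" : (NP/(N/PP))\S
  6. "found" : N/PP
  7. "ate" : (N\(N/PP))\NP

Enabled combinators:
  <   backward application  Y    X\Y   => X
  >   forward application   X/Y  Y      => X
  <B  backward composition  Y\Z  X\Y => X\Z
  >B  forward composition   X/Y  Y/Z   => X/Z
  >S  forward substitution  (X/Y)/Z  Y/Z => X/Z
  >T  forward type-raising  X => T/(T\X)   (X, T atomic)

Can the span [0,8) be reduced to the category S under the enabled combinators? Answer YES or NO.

NO

(N/(NP/S))/PP PP NP\PP ((NP/S)/PP)\NP S (NP/(N/PP))\S N/PP (N\(N/PP))\NP
CKY chart[0,8] = {N, N/(N\N), NP/(NP\N), PP/(PP\N), S/(S\N)}; S ∉ chart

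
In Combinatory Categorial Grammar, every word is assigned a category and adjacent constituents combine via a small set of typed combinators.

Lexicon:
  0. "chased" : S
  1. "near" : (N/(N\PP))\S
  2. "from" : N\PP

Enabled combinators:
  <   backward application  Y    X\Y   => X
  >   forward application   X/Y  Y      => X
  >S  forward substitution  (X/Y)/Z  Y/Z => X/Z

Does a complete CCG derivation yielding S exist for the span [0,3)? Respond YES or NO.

S (N/(N\PP))\S N\PP
CKY chart[0,3] = {N}; S ∉ chart

NO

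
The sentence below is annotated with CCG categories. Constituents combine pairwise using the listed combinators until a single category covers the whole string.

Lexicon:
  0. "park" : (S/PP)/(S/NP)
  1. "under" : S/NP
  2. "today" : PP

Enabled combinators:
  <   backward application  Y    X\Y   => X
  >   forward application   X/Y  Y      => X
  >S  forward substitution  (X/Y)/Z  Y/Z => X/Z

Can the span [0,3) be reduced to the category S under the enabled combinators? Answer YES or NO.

YES

[0,3] S   >
  [0,2] S/PP   >
    [0,1] "park" : (S/PP)/(S/NP)
    [1,2] "under" : S/NP
  [2,3] "today" : PP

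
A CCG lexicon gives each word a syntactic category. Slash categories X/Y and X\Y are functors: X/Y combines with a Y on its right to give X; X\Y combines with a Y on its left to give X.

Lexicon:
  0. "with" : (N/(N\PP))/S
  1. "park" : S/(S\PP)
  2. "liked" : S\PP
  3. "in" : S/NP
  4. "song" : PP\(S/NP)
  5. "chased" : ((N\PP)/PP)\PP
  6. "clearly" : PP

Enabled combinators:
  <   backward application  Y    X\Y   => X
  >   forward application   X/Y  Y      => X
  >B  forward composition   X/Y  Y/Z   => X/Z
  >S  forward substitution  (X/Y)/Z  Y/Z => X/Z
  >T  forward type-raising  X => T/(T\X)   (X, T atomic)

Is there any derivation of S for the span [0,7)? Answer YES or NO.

NO

(N/(N\PP))/S S/(S\PP) S\PP S/NP PP\(S/NP) ((N\PP)/PP)\PP PP
CKY chart[0,7] = {N, N/(N\N), N/(PP\PP), NP/(NP\N), PP/(PP\N), S/(S\N)}; S ∉ chart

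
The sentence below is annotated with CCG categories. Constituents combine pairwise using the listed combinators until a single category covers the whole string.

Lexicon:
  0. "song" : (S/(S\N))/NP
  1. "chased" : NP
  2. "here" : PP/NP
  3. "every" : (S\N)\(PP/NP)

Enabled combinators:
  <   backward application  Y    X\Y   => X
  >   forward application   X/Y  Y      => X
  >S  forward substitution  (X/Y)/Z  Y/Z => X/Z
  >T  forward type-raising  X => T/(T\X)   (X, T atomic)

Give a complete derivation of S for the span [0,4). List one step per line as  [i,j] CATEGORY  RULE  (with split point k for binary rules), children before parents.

[0,4] S   >
  [0,2] S/(S\N)   >
    [0,1] "song" : (S/(S\N))/NP
    [1,2] "chased" : NP
  [2,4] S\N   <
    [2,3] "here" : PP/NP
    [3,4] "every" : (S\N)\(PP/NP)

[0,1] (S/(S\N))/NP  lex  "song"
[1,2] NP  lex  "chased"
[0,2] S/(S\N)  >  k=1
[2,3] PP/NP  lex  "here"
[3,4] (S\N)\(PP/NP)  lex  "every"
[2,4] S\N  <  k=3
[0,4] S  >  k=2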